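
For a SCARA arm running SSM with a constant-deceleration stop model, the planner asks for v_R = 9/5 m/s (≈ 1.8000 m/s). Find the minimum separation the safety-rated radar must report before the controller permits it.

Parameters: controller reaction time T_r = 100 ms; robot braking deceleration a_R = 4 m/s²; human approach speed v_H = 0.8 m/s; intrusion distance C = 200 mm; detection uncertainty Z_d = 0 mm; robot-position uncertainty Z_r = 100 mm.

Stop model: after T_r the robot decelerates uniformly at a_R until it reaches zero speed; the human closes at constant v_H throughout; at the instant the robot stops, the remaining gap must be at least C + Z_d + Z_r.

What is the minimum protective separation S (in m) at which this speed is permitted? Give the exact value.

S_min = 53/40 m = 1.3250 m

braking lasts T_s = (9/5)/4 = 0.4500 s
robot covers v_R·T_r = 1.8000·0.1000 = 0.1800 m before braking
braking distance = 1.8000²/(2·4.0000) = 0.4050 m
person approaches 0.8000·(0.1000+0.4500) = 0.4400 m
margins: 0.2000+0.0000+0.1000 = 0.3000 m
S_min ≈ 0.1800+0.4050+0.4400+0.3000  ⇒  S_min = 53/40 m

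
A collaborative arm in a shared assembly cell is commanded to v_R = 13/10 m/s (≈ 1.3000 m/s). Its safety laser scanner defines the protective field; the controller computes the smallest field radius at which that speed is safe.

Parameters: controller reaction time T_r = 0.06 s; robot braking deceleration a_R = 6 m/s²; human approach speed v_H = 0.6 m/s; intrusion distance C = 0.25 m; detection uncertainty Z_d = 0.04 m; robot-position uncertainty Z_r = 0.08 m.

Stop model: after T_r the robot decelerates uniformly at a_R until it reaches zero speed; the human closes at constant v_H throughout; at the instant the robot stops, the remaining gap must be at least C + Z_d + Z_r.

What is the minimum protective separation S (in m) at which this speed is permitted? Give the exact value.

stop time T_s = (13/10)/6 = 0.2167 s
reaction-phase robot travel = 1.3000·0.0600 = 0.0780 m
robot under decel: 1.3000²/(2·6.0000) = 0.1408 m
human closes 0.6000·0.2767 = 0.1660 m
residual clearance needed = 0.2500+0.0400+0.0800 = 0.3700 m
S_min ≈ 0.0780+0.1408+0.1660+0.3700  ⇒  S_min = 4529/6000 m

S_min = 4529/6000 m = 0.7548 m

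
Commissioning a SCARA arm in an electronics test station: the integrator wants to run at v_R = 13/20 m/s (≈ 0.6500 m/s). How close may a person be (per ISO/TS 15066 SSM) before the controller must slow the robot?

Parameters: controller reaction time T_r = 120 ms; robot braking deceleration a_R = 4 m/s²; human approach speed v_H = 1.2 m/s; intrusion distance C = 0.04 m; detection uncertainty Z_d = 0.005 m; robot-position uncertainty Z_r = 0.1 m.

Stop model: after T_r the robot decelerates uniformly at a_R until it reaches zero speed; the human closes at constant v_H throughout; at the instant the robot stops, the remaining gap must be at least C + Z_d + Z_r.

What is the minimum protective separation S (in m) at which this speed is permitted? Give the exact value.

braking lasts T_s = (13/20)/4 = 0.1625 s
robot covers v_R·T_r = 0.6500·0.1200 = 0.0780 m before braking
braking distance = 0.6500²/(2·4.0000) = 0.0528 m
human over T_r+T_s: 1.2000·(0.1200+0.1625) = 0.3390 m
residual clearance needed = 0.0400+0.0050+0.1000 = 0.1450 m
S_min ≈ 0.0780+0.0528+0.3390+0.1450  ⇒  S_min = 9837/16000 m

S_min = 9837/16000 m = 0.6148 m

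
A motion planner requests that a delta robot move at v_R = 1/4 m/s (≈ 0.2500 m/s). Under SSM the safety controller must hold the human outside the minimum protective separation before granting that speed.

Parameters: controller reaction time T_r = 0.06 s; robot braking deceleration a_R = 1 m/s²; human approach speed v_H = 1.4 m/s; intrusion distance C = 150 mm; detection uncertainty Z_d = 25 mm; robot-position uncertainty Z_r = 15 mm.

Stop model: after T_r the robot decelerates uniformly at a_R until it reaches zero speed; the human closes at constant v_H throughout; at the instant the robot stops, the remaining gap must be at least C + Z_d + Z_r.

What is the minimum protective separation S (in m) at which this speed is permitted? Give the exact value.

S_min = 2681/4000 m = 0.6703 m

T_s = v_R/a_R = (1/4)/1 = 0.2500 s
robot covers v_R·T_r = 0.2500·0.0600 = 0.0150 m before braking
robot covers 0.2500·0.2500 − ½·1.0000·0.2500² = 0.0312 m while stopping
person approaches 1.4000·(0.0600+0.2500) = 0.4340 m
margins: 0.1500+0.0250+0.0150 = 0.1900 m
S_min ≈ 0.0150+0.0312+0.4340+0.1900  ⇒  S_min = 2681/4000 m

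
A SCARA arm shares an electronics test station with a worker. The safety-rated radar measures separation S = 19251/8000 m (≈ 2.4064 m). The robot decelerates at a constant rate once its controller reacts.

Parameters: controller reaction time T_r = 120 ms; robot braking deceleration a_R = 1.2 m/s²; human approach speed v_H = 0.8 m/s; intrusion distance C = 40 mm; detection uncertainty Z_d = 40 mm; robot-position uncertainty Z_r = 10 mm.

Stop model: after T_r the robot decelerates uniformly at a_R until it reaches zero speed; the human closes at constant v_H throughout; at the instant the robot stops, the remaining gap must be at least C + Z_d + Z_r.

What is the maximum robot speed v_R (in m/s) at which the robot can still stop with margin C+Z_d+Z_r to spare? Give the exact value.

v_R_max = 31/20 m/s = 1.5500 m/s

at the boundary: (5/12)·v² + (59/75)·v + (-17763/8000) = 0
  disc = (59/75)² − 4·(5/12)·(-17763/8000) = 1555009/360000 ; √disc = 1247/600
  v_R = (−(59/75) + 1247/600) / (2·(5/12)) = 31/20 m/s
check:
stop time T_s = (31/20)/(6/5) = 1.2917 s
robot covers v_R·T_r = 1.5500·0.1200 = 0.1860 m before braking
braking distance = 1.5500²/(2·1.2000) = 1.0010 m
human closes 0.8000·1.4117 = 1.1293 m
residual clearance needed = 0.0400+0.0400+0.0100 = 0.0900 m
sum ≈ 0.1860+1.0010+1.1293+0.0900 ≈ 2.4064 m = S ✓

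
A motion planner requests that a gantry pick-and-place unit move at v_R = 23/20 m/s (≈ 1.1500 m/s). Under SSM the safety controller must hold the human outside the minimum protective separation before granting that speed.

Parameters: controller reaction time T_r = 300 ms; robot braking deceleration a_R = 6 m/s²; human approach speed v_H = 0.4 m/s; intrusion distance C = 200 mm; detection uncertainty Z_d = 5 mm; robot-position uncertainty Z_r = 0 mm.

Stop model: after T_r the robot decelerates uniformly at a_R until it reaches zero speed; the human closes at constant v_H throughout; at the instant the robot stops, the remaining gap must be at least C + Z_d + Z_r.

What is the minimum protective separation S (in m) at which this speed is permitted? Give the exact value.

braking lasts T_s = (23/20)/6 = 0.1917 s
robot in T_r: 1.1500·0.3000 = 0.3450 m
braking distance = 1.1500²/(2·6.0000) = 0.1102 m
person approaches 0.4000·(0.3000+0.1917) = 0.1967 m
residual clearance needed = 0.2000+0.0050+0.0000 = 0.2050 m
S_min ≈ 0.3450+0.1102+0.1967+0.2050  ⇒  S_min = 1371/1600 m

S_min = 1371/1600 m = 0.8569 m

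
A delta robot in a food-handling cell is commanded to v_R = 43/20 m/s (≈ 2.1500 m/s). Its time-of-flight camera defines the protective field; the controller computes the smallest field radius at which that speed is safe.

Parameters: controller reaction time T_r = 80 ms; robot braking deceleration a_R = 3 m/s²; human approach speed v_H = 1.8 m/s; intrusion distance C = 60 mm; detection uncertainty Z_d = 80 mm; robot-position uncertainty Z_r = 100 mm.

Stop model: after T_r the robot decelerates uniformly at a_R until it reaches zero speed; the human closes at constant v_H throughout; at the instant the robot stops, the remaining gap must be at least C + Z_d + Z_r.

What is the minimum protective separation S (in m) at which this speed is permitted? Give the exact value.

S_min = 31397/12000 m = 2.6164 m

braking lasts T_s = (43/20)/3 = 0.7167 s
reaction-phase robot travel = 2.1500·0.0800 = 0.1720 m
robot under decel: 2.1500²/(2·3.0000) = 0.7704 m
human closes 1.8000·0.7967 = 1.4340 m
margins: 0.0600+0.0800+0.1000 = 0.2400 m
S_min ≈ 0.1720+0.7704+1.4340+0.2400  ⇒  S_min = 31397/12000 m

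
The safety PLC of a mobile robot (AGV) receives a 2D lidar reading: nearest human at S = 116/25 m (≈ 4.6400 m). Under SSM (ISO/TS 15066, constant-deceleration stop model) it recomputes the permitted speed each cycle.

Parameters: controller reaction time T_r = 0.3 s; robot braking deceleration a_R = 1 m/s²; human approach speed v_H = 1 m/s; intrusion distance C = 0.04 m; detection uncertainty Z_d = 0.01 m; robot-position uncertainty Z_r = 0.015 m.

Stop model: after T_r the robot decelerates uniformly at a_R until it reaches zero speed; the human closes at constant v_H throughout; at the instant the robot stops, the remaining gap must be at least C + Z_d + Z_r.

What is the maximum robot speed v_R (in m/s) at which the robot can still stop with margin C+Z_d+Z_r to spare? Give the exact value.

at the boundary: (1/2)·v² + (13/10)·v + (-171/40) = 0
  disc = (13/10)² − 4·(1/2)·(-171/40) = 256/25 ; √disc = 16/5
  v_R = (−(13/10) + 16/5) / (2·(1/2)) = 19/10 m/s
check:
stop time T_s = (19/10)/1 = 1.9000 s
robot covers v_R·T_r = 1.9000·0.3000 = 0.5700 m before braking
robot covers 1.9000·1.9000 − ½·1.0000·1.9000² = 1.8050 m while stopping
human over T_r+T_s: 1.0000·(0.3000+1.9000) = 2.2000 m
margins: 0.0400+0.0100+0.0150 = 0.0650 m
sum ≈ 0.5700+1.8050+2.2000+0.0650 ≈ 4.6400 m = S ✓

v_R_max = 19/10 m/s = 1.9000 m/s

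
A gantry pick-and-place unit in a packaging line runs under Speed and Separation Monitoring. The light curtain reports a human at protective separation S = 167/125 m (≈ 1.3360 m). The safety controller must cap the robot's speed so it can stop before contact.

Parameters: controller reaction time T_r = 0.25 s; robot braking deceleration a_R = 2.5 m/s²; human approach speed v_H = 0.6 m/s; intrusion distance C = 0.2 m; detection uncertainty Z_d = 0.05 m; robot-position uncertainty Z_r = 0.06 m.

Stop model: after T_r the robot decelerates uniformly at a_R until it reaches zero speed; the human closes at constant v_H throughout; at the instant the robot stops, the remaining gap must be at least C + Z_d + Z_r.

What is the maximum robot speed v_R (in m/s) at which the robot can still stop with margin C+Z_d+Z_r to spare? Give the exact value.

v_R_max = 6/5 m/s = 1.2000 m/s

collect terms ⇒ (1/5)·v_R² + (49/100)·v_R + (-219/250) = 0
  disc = (49/100)² − 4·(1/5)·(-219/250) = 9409/10000 ; √disc = 97/100
  v_R = (−(49/100) + 97/100) / (2·(1/5)) = 6/5 m/s
check:
T_s = v_R/a_R = (6/5)/(5/2) = 0.4800 s
robot in T_r: 1.2000·0.2500 = 0.3000 m
braking distance = 1.2000²/(2·2.5000) = 0.2880 m
person approaches 0.6000·(0.2500+0.4800) = 0.4380 m
margins: 0.2000+0.0500+0.0600 = 0.3100 m
sum ≈ 0.3000+0.2880+0.4380+0.3100 ≈ 1.3360 m = S ✓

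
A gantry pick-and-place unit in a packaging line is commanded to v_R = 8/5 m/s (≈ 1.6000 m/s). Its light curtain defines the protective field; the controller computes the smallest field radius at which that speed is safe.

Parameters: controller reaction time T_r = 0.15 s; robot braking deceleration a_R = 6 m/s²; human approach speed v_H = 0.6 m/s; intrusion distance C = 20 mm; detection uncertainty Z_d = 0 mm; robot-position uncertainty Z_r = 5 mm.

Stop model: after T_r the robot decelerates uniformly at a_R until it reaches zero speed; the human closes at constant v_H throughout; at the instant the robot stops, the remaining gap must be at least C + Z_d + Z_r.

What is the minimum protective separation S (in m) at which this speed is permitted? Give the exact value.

S_min = 437/600 m = 0.7283 m

braking lasts T_s = (8/5)/6 = 0.2667 s
reaction-phase robot travel = 1.6000·0.1500 = 0.2400 m
robot under decel: 1.6000²/(2·6.0000) = 0.2133 m
person approaches 0.6000·(0.1500+0.2667) = 0.2500 m
C+Z_d+Z_r = 0.0200+0.0000+0.0050 = 0.0250 m
S_min ≈ 0.2400+0.2133+0.2500+0.0250  ⇒  S_min = 437/600 m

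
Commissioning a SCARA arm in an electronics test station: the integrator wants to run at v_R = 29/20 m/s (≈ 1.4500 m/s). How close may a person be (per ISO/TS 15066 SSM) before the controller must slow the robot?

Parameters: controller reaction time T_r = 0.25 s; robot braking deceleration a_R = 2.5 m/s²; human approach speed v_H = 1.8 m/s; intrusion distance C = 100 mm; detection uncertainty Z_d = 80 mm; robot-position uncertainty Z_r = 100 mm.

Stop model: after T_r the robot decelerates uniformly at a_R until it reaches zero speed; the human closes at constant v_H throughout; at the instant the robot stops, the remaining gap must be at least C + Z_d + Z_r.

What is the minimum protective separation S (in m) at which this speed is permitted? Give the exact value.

T_s = v_R/a_R = (29/20)/(5/2) = 0.5800 s
robot in T_r: 1.4500·0.2500 = 0.3625 m
robot covers 1.4500·0.5800 − ½·2.5000·0.5800² = 0.4205 m while stopping
human over T_r+T_s: 1.8000·(0.2500+0.5800) = 1.4940 m
residual clearance needed = 0.1000+0.0800+0.1000 = 0.2800 m
S_min ≈ 0.3625+0.4205+1.4940+0.2800  ⇒  S_min = 2557/1000 m

S_min = 2557/1000 m = 2.5570 m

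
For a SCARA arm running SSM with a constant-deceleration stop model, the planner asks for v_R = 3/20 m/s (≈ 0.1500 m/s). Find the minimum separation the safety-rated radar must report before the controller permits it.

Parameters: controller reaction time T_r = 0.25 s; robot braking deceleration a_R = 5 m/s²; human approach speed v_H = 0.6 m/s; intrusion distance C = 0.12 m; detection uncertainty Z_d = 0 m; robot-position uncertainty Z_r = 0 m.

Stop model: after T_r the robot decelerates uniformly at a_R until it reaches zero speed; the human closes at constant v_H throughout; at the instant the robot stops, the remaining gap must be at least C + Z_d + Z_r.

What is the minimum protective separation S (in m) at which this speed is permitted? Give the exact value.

T_s = v_R/a_R = (3/20)/5 = 0.0300 s
robot in T_r: 0.1500·0.2500 = 0.0375 m
braking distance = 0.1500²/(2·5.0000) = 0.0022 m
human closes 0.6000·0.2800 = 0.1680 m
residual clearance needed = 0.1200+0.0000+0.0000 = 0.1200 m
S_min ≈ 0.0375+0.0022+0.1680+0.1200  ⇒  S_min = 1311/4000 m

S_min = 1311/4000 m = 0.3277 m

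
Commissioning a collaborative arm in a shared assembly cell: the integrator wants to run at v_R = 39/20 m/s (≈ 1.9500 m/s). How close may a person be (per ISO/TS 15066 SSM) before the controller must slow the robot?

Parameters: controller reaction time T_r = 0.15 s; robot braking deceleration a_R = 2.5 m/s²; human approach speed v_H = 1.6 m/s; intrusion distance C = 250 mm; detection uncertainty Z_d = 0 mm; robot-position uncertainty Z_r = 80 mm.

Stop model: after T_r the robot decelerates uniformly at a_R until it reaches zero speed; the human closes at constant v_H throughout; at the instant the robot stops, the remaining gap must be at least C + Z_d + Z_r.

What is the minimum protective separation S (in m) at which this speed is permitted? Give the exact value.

S_min = 2871/1000 m = 2.8710 m

T_s = v_R/a_R = (39/20)/(5/2) = 0.7800 s
robot covers v_R·T_r = 1.9500·0.1500 = 0.2925 m before braking
robot covers 1.9500·0.7800 − ½·2.5000·0.7800² = 0.7605 m while stopping
person approaches 1.6000·(0.1500+0.7800) = 1.4880 m
C+Z_d+Z_r = 0.2500+0.0000+0.0800 = 0.3300 m
S_min ≈ 0.2925+0.7605+1.4880+0.3300  ⇒  S_min = 2871/1000 m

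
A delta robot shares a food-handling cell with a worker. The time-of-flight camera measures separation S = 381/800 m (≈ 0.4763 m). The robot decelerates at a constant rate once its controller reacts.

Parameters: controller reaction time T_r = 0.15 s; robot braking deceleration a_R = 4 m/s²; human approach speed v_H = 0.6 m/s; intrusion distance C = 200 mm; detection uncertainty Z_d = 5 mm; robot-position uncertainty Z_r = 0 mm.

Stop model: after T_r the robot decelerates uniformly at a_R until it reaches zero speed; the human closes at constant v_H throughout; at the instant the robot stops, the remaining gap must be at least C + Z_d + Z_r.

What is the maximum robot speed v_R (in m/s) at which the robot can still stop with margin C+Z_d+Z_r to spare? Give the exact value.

quadratic (1/8)·v² + (3/10)·v + (-29/160) = 0
  disc = (3/10)² − 4·(1/8)·(-29/160) = 289/1600 ; √disc = 17/40
  v_R = (−(3/10) + 17/40) / (2·(1/8)) = 1/2 m/s
check:
stop time T_s = (1/2)/4 = 0.1250 s
robot covers v_R·T_r = 0.5000·0.1500 = 0.0750 m before braking
robot covers 0.5000·0.1250 − ½·4.0000·0.1250² = 0.0312 m while stopping
person approaches 0.6000·(0.1500+0.1250) = 0.1650 m
residual clearance needed = 0.2000+0.0050+0.0000 = 0.2050 m
sum ≈ 0.0750+0.0312+0.1650+0.2050 ≈ 0.4763 m = S ✓

v_R_max = 1/2 m/s = 0.5000 m/s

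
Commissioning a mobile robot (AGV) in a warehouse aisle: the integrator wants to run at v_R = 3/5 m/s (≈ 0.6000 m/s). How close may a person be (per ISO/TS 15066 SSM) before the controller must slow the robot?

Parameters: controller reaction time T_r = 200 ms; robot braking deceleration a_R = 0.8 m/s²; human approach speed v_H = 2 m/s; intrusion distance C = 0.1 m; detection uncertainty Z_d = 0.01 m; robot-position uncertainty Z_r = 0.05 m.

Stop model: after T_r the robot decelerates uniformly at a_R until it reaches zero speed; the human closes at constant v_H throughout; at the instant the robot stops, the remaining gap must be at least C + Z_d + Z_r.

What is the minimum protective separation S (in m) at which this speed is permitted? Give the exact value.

stop time T_s = (3/5)/(4/5) = 0.7500 s
robot in T_r: 0.6000·0.2000 = 0.1200 m
braking distance = 0.6000²/(2·0.8000) = 0.2250 m
person approaches 2.0000·(0.2000+0.7500) = 1.9000 m
residual clearance needed = 0.1000+0.0100+0.0500 = 0.1600 m
S_min ≈ 0.1200+0.2250+1.9000+0.1600  ⇒  S_min = 481/200 m

S_min = 481/200 m = 2.4050 m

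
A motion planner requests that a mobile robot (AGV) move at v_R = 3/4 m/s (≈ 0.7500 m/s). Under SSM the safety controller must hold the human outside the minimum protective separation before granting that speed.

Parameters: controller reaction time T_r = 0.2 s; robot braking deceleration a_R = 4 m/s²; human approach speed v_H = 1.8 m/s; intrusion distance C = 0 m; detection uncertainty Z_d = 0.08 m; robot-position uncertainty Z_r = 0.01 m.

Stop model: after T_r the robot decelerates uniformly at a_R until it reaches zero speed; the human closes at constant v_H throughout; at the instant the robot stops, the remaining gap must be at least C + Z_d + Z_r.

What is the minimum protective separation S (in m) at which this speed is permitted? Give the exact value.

S_min = 129/128 m = 1.0078 m

stop time T_s = (3/4)/4 = 0.1875 s
robot in T_r: 0.7500·0.2000 = 0.1500 m
robot covers 0.7500·0.1875 − ½·4.0000·0.1875² = 0.0703 m while stopping
human closes 1.8000·0.3875 = 0.6975 m
C+Z_d+Z_r = 0.0000+0.0800+0.0100 = 0.0900 m
S_min ≈ 0.1500+0.0703+0.6975+0.0900  ⇒  S_min = 129/128 m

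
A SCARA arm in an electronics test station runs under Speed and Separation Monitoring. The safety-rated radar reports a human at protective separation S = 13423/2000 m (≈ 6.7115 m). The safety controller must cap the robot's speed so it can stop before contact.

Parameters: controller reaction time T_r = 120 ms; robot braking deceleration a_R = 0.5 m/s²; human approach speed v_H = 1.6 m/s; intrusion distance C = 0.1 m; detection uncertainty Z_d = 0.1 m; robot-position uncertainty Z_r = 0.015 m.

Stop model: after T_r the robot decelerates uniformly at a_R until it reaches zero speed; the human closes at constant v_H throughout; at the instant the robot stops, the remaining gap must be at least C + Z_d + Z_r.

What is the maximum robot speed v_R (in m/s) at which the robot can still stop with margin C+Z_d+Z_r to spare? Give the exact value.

quadratic (1)·v² + (83/25)·v + (-12609/2000) = 0
  disc = (83/25)² − 4·(1)·(-12609/2000) = 90601/2500 ; √disc = 301/50
  v_R = (−(83/25) + 301/50) / (2·(1)) = 27/20 m/s
check:
T_s = v_R/a_R = (27/20)/(1/2) = 2.7000 s
reaction-phase robot travel = 1.3500·0.1200 = 0.1620 m
braking distance = 1.3500²/(2·0.5000) = 1.8225 m
human closes 1.6000·2.8200 = 4.5120 m
margins: 0.1000+0.1000+0.0150 = 0.2150 m
sum ≈ 0.1620+1.8225+4.5120+0.2150 ≈ 6.7115 m = S ✓

v_R_max = 27/20 m/s = 1.3500 m/s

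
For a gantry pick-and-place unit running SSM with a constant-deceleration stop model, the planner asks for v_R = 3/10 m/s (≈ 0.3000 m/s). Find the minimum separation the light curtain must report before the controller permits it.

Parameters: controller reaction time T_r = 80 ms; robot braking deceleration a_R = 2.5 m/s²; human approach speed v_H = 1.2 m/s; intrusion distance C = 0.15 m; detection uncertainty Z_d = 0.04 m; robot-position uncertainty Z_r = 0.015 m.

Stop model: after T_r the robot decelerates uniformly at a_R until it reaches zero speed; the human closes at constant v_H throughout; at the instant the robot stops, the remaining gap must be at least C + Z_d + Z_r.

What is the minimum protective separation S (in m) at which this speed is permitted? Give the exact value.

T_s = v_R/a_R = (3/10)/(5/2) = 0.1200 s
robot in T_r: 0.3000·0.0800 = 0.0240 m
robot under decel: 0.3000²/(2·2.5000) = 0.0180 m
person approaches 1.2000·(0.0800+0.1200) = 0.2400 m
residual clearance needed = 0.1500+0.0400+0.0150 = 0.2050 m
S_min ≈ 0.0240+0.0180+0.2400+0.2050  ⇒  S_min = 487/1000 m

S_min = 487/1000 m = 0.4870 m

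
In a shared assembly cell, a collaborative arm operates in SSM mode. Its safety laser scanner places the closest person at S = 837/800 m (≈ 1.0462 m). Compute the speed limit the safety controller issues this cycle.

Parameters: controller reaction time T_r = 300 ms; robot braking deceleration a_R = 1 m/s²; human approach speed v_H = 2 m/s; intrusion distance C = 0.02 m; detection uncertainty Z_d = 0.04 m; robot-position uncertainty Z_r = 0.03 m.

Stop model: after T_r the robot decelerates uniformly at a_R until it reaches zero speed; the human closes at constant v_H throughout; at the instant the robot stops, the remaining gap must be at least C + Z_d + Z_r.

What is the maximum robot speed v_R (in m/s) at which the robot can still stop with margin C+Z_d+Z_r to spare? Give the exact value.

v_R_max = 3/20 m/s = 0.1500 m/s

at the boundary: (1/2)·v² + (23/10)·v + (-57/160) = 0
  disc = (23/10)² − 4·(1/2)·(-57/160) = 2401/400 ; √disc = 49/20
  v_R = (−(23/10) + 49/20) / (2·(1/2)) = 3/20 m/s
check:
T_s = v_R/a_R = (3/20)/1 = 0.1500 s
reaction-phase robot travel = 0.1500·0.3000 = 0.0450 m
robot covers 0.1500·0.1500 − ½·1.0000·0.1500² = 0.0112 m while stopping
human over T_r+T_s: 2.0000·(0.3000+0.1500) = 0.9000 m
C+Z_d+Z_r = 0.0200+0.0400+0.0300 = 0.0900 m
sum ≈ 0.0450+0.0112+0.9000+0.0900 ≈ 1.0462 m = S ✓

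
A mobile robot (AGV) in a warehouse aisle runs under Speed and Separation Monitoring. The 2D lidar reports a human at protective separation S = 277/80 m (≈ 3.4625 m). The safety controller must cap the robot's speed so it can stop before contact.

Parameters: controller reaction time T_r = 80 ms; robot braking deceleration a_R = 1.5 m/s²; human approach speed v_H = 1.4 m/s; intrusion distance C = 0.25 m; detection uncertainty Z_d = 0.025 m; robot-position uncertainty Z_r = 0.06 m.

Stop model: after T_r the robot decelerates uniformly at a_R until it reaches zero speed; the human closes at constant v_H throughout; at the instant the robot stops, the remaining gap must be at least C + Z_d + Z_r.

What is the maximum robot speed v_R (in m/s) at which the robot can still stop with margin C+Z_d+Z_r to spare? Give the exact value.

v_R_max = 37/20 m/s = 1.8500 m/s

quadratic (1/3)·v² + (76/75)·v + (-6031/2000) = 0
  disc = (76/75)² − 4·(1/3)·(-6031/2000) = 113569/22500 ; √disc = 337/150
  v_R = (−(76/75) + 337/150) / (2·(1/3)) = 37/20 m/s
check:
stop time T_s = (37/20)/(3/2) = 1.2333 s
robot covers v_R·T_r = 1.8500·0.0800 = 0.1480 m before braking
braking distance = 1.8500²/(2·1.5000) = 1.1408 m
human over T_r+T_s: 1.4000·(0.0800+1.2333) = 1.8387 m
residual clearance needed = 0.2500+0.0250+0.0600 = 0.3350 m
sum ≈ 0.1480+1.1408+1.8387+0.3350 ≈ 3.4625 m = S ✓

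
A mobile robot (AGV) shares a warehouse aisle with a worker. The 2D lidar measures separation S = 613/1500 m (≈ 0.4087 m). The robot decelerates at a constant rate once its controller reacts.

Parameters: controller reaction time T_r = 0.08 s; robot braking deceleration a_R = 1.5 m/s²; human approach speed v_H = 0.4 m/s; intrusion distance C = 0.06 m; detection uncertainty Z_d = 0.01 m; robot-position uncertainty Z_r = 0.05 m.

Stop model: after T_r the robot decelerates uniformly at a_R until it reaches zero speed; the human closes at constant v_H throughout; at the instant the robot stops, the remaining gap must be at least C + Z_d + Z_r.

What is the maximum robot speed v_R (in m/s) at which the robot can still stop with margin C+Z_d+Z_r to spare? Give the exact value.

quadratic (1/3)·v² + (26/75)·v + (-77/300) = 0
  disc = (26/75)² − 4·(1/3)·(-77/300) = 289/625 ; √disc = 17/25
  v_R = (−(26/75) + 17/25) / (2·(1/3)) = 1/2 m/s
check:
braking lasts T_s = (1/2)/(3/2) = 0.3333 s
robot in T_r: 0.5000·0.0800 = 0.0400 m
robot covers 0.5000·0.3333 − ½·1.5000·0.3333² = 0.0833 m while stopping
human closes 0.4000·0.4133 = 0.1653 m
margins: 0.0600+0.0100+0.0500 = 0.1200 m
sum ≈ 0.0400+0.0833+0.1653+0.1200 ≈ 0.4087 m = S ✓

v_R_max = 1/2 m/s = 0.5000 m/s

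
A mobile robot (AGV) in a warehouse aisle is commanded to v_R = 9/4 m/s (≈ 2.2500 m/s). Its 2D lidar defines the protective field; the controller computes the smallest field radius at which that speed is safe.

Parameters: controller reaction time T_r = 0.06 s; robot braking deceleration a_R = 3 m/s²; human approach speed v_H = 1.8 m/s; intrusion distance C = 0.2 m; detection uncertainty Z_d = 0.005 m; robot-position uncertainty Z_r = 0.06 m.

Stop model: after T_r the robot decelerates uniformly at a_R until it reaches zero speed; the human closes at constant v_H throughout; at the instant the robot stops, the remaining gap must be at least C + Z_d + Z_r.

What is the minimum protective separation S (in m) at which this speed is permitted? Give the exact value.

T_s = v_R/a_R = (9/4)/3 = 0.7500 s
robot covers v_R·T_r = 2.2500·0.0600 = 0.1350 m before braking
robot under decel: 2.2500²/(2·3.0000) = 0.8438 m
human over T_r+T_s: 1.8000·(0.0600+0.7500) = 1.4580 m
residual clearance needed = 0.2000+0.0050+0.0600 = 0.2650 m
S_min ≈ 0.1350+0.8438+1.4580+0.2650  ⇒  S_min = 10807/4000 m

S_min = 10807/4000 m = 2.7018 m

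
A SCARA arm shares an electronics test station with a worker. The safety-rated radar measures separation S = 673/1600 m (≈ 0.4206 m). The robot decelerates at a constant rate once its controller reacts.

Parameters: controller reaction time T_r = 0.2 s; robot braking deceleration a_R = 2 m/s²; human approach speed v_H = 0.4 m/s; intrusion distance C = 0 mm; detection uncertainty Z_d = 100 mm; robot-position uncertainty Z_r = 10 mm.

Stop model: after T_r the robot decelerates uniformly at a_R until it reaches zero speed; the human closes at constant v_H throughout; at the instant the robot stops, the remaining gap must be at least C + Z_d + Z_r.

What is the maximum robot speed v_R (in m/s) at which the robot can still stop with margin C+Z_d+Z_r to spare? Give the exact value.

v_R_max = 9/20 m/s = 0.4500 m/s

quadratic (1/4)·v² + (2/5)·v + (-369/1600) = 0
  disc = (2/5)² − 4·(1/4)·(-369/1600) = 25/64 ; √disc = 5/8
  v_R = (−(2/5) + 5/8) / (2·(1/4)) = 9/20 m/s
check:
T_s = v_R/a_R = (9/20)/2 = 0.2250 s
reaction-phase robot travel = 0.4500·0.2000 = 0.0900 m
robot covers 0.4500·0.2250 − ½·2.0000·0.2250² = 0.0506 m while stopping
human over T_r+T_s: 0.4000·(0.2000+0.2250) = 0.1700 m
C+Z_d+Z_r = 0.0000+0.1000+0.0100 = 0.1100 m
sum ≈ 0.0900+0.0506+0.1700+0.1100 ≈ 0.4206 m = S ✓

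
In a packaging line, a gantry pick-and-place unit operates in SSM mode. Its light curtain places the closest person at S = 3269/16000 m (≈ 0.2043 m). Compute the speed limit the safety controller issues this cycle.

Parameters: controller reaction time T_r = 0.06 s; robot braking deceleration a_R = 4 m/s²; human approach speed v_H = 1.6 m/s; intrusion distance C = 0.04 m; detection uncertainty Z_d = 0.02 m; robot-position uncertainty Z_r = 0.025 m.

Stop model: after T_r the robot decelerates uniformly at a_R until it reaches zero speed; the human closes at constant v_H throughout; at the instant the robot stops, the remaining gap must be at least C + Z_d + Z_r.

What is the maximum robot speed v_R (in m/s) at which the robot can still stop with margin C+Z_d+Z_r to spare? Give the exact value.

v_R_max = 1/20 m/s = 0.0500 m/s

quadratic (1/8)·v² + (23/50)·v + (-373/16000) = 0
  disc = (23/50)² − 4·(1/8)·(-373/16000) = 35721/160000 ; √disc = 189/400
  v_R = (−(23/50) + 189/400) / (2·(1/8)) = 1/20 m/s
check:
stop time T_s = (1/20)/4 = 0.0125 s
reaction-phase robot travel = 0.0500·0.0600 = 0.0030 m
robot covers 0.0500·0.0125 − ½·4.0000·0.0125² = 0.0003 m while stopping
human over T_r+T_s: 1.6000·(0.0600+0.0125) = 0.1160 m
margins: 0.0400+0.0200+0.0250 = 0.0850 m
sum ≈ 0.0030+0.0003+0.1160+0.0850 ≈ 0.2043 m = S ✓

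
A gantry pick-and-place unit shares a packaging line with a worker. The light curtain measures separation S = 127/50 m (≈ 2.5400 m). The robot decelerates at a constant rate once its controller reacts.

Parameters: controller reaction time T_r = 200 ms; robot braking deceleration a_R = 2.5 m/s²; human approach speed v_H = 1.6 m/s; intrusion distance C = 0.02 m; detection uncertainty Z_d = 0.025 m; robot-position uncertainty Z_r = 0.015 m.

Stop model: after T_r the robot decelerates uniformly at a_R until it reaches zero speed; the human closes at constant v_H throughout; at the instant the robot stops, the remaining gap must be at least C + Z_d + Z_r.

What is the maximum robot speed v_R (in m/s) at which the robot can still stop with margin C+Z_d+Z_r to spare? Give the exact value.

v_R_max = 9/5 m/s = 1.8000 m/s

collect terms ⇒ (1/5)·v_R² + (21/25)·v_R + (-54/25) = 0
  disc = (21/25)² − 4·(1/5)·(-54/25) = 1521/625 ; √disc = 39/25
  v_R = (−(21/25) + 39/25) / (2·(1/5)) = 9/5 m/s
check:
braking lasts T_s = (9/5)/(5/2) = 0.7200 s
robot in T_r: 1.8000·0.2000 = 0.3600 m
braking distance = 1.8000²/(2·2.5000) = 0.6480 m
human closes 1.6000·0.9200 = 1.4720 m
residual clearance needed = 0.0200+0.0250+0.0150 = 0.0600 m
sum ≈ 0.3600+0.6480+1.4720+0.0600 ≈ 2.5400 m = S ✓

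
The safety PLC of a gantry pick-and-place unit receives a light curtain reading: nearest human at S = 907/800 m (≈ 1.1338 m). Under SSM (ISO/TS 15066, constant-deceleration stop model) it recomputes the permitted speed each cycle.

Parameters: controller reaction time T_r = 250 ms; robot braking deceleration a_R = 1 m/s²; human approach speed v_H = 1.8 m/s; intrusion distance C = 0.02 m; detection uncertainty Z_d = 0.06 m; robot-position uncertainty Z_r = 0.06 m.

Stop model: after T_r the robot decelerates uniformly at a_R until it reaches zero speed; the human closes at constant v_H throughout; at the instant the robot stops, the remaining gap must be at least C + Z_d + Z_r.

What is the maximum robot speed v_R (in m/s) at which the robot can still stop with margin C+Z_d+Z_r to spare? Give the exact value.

v_R_max = 1/4 m/s = 0.2500 m/s

collect terms ⇒ (1/2)·v_R² + (41/20)·v_R + (-87/160) = 0
  disc = (41/20)² − 4·(1/2)·(-87/160) = 529/100 ; √disc = 23/10
  v_R = (−(41/20) + 23/10) / (2·(1/2)) = 1/4 m/s
check:
stop time T_s = (1/4)/1 = 0.2500 s
robot in T_r: 0.2500·0.2500 = 0.0625 m
braking distance = 0.2500²/(2·1.0000) = 0.0312 m
person approaches 1.8000·(0.2500+0.2500) = 0.9000 m
C+Z_d+Z_r = 0.0200+0.0600+0.0600 = 0.1400 m
sum ≈ 0.0625+0.0312+0.9000+0.1400 ≈ 1.1338 m = S ✓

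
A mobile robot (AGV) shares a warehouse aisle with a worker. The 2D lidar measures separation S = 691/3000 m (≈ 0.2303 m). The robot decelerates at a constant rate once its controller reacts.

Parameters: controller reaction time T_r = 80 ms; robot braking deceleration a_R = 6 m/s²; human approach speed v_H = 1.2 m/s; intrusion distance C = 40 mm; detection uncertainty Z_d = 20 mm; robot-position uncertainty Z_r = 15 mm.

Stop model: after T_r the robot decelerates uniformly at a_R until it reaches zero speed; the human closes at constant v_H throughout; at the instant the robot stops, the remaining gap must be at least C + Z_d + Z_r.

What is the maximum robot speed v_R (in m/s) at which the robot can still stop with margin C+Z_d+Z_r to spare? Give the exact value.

quadratic (1/12)·v² + (7/25)·v + (-89/1500) = 0
  disc = (7/25)² − 4·(1/12)·(-89/1500) = 2209/22500 ; √disc = 47/150
  v_R = (−(7/25) + 47/150) / (2·(1/12)) = 1/5 m/s
check:
T_s = v_R/a_R = (1/5)/6 = 0.0333 s
robot in T_r: 0.2000·0.0800 = 0.0160 m
robot under decel: 0.2000²/(2·6.0000) = 0.0033 m
human closes 1.2000·0.1133 = 0.1360 m
margins: 0.0400+0.0200+0.0150 = 0.0750 m
sum ≈ 0.0160+0.0033+0.1360+0.0750 ≈ 0.2303 m = S ✓

v_R_max = 1/5 m/s = 0.2000 m/s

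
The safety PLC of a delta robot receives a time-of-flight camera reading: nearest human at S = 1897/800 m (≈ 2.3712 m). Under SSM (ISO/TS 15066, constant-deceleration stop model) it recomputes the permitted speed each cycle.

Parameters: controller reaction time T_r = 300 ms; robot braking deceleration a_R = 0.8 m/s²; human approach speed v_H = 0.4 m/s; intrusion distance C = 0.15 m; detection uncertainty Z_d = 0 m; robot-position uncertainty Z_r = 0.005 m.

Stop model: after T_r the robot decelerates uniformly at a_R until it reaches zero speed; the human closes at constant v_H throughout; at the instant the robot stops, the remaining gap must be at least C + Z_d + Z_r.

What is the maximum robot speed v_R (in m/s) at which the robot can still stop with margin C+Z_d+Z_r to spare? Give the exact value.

v_R_max = 13/10 m/s = 1.3000 m/s

at the boundary: (5/8)·v² + (4/5)·v + (-1677/800) = 0
  disc = (4/5)² − 4·(5/8)·(-1677/800) = 9409/1600 ; √disc = 97/40
  v_R = (−(4/5) + 97/40) / (2·(5/8)) = 13/10 m/s
check:
braking lasts T_s = (13/10)/(4/5) = 1.6250 s
reaction-phase robot travel = 1.3000·0.3000 = 0.3900 m
braking distance = 1.3000²/(2·0.8000) = 1.0562 m
human over T_r+T_s: 0.4000·(0.3000+1.6250) = 0.7700 m
residual clearance needed = 0.1500+0.0000+0.0050 = 0.1550 m
sum ≈ 0.3900+1.0562+0.7700+0.1550 ≈ 2.3712 m = S ✓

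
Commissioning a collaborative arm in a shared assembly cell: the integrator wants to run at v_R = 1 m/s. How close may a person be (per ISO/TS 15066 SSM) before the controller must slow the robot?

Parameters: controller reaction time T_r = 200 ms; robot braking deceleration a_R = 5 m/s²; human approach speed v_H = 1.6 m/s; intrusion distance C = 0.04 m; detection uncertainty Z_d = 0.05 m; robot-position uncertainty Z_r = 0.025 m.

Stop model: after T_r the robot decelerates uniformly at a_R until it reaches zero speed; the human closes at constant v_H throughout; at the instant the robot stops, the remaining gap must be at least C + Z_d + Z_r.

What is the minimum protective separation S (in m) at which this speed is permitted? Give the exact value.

S_min = 211/200 m = 1.0550 m

stop time T_s = 1/5 = 0.2000 s
reaction-phase robot travel = 1.0000·0.2000 = 0.2000 m
robot under decel: 1.0000²/(2·5.0000) = 0.1000 m
human closes 1.6000·0.4000 = 0.6400 m
margins: 0.0400+0.0500+0.0250 = 0.1150 m
S_min ≈ 0.2000+0.1000+0.6400+0.1150  ⇒  S_min = 211/200 m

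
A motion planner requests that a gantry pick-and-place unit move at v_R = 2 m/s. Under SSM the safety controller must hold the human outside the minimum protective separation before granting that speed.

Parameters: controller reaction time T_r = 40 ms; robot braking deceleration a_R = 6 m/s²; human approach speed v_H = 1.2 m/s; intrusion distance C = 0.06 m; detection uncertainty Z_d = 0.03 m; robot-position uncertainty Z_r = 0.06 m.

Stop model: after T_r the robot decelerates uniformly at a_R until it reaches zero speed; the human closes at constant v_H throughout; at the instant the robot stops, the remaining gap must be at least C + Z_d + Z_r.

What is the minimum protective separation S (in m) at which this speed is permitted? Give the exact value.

T_s = v_R/a_R = 2/6 = 0.3333 s
robot covers v_R·T_r = 2.0000·0.0400 = 0.0800 m before braking
braking distance = 2.0000²/(2·6.0000) = 0.3333 m
human over T_r+T_s: 1.2000·(0.0400+0.3333) = 0.4480 m
margins: 0.0600+0.0300+0.0600 = 0.1500 m
S_min ≈ 0.0800+0.3333+0.4480+0.1500  ⇒  S_min = 1517/1500 m

S_min = 1517/1500 m = 1.0113 m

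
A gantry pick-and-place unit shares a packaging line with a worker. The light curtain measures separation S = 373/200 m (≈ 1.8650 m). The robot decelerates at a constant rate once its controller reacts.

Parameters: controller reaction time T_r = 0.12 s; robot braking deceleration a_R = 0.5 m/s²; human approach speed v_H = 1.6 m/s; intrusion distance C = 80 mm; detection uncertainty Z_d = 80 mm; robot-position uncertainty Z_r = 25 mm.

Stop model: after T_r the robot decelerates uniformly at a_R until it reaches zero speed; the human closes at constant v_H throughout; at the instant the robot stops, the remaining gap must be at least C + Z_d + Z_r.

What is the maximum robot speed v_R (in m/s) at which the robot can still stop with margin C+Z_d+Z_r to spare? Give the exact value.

v_R_max = 2/5 m/s = 0.4000 m/s

at the boundary: (1)·v² + (83/25)·v + (-186/125) = 0
  disc = (83/25)² − 4·(1)·(-186/125) = 10609/625 ; √disc = 103/25
  v_R = (−(83/25) + 103/25) / (2·(1)) = 2/5 m/s
check:
braking lasts T_s = (2/5)/(1/2) = 0.8000 s
robot in T_r: 0.4000·0.1200 = 0.0480 m
robot covers 0.4000·0.8000 − ½·0.5000·0.8000² = 0.1600 m while stopping
person approaches 1.6000·(0.1200+0.8000) = 1.4720 m
C+Z_d+Z_r = 0.0800+0.0800+0.0250 = 0.1850 m
sum ≈ 0.0480+0.1600+1.4720+0.1850 ≈ 1.8650 m = S ✓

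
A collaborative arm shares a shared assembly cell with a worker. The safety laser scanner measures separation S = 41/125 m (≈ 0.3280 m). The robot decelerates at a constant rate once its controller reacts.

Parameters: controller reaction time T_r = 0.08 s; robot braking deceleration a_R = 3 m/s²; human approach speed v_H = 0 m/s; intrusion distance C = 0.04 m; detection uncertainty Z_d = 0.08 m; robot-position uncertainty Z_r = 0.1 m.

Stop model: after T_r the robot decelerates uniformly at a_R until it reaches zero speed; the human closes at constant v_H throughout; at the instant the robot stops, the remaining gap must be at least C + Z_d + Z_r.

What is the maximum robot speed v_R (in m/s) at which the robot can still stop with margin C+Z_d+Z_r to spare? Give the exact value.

v_R_max = 3/5 m/s = 0.6000 m/s

at the boundary: (1/6)·v² + (2/25)·v + (-27/250) = 0
  disc = (2/25)² − 4·(1/6)·(-27/250) = 49/625 ; √disc = 7/25
  v_R = (−(2/25) + 7/25) / (2·(1/6)) = 3/5 m/s
check:
stop time T_s = (3/5)/3 = 0.2000 s
reaction-phase robot travel = 0.6000·0.0800 = 0.0480 m
robot covers 0.6000·0.2000 − ½·3.0000·0.2000² = 0.0600 m while stopping
human over T_r+T_s: 0.0000·(0.0800+0.2000) = 0.0000 m
margins: 0.0400+0.0800+0.1000 = 0.2200 m
sum ≈ 0.0480+0.0600+0.0000+0.2200 ≈ 0.3280 m = S ✓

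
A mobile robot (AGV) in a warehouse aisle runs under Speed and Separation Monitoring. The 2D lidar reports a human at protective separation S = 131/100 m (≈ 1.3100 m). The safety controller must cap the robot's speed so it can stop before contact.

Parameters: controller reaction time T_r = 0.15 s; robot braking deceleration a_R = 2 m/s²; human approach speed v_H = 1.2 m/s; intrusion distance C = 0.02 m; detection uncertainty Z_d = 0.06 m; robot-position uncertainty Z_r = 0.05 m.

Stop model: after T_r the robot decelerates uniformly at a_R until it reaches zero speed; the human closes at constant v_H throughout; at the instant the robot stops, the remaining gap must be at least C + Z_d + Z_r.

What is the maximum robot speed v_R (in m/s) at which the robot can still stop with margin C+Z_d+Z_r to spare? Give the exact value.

quadratic (1/4)·v² + (3/4)·v + (-1) = 0
  disc = (3/4)² − 4·(1/4)·(-1) = 25/16 ; √disc = 5/4
  v_R = (−(3/4) + 5/4) / (2·(1/4)) = 1 m/s
check:
stop time T_s = 1/2 = 0.5000 s
reaction-phase robot travel = 1.0000·0.1500 = 0.1500 m
braking distance = 1.0000²/(2·2.0000) = 0.2500 m
person approaches 1.2000·(0.1500+0.5000) = 0.7800 m
margins: 0.0200+0.0600+0.0500 = 0.1300 m
sum ≈ 0.1500+0.2500+0.7800+0.1300 ≈ 1.3100 m = S ✓

v_R_max = 1 m/s = 1.0000 m/s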